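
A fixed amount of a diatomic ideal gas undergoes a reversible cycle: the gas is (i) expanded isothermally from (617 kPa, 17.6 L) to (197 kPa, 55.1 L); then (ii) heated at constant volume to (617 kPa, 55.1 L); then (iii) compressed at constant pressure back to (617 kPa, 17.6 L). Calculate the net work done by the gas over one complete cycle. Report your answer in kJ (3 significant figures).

W_net ≈ -10.7 kJ

Leg (i): W = PᵢVᵢ ln(V_f/Vᵢ) = (10859) ln(55.1/17.6) = 12393 J.
Leg (ii): W = 0.
Leg (iii): W = PΔV = (617)(17.6 − 55.1) = -23138 J.
W_net = 12393 − 23138 = -10744 J.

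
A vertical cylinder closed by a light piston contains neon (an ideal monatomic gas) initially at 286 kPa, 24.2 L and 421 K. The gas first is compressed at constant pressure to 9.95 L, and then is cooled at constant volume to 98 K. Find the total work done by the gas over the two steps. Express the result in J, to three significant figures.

Step 1 (isobaric): W = PΔV = (286 kPa)(9.95 − 24.2 L) = -4076 J.
Step 2 (isochoric): W = 0 (constant volume).
W_total = -4076 + 0 = -4076 J.

W_total ≈ -4080 J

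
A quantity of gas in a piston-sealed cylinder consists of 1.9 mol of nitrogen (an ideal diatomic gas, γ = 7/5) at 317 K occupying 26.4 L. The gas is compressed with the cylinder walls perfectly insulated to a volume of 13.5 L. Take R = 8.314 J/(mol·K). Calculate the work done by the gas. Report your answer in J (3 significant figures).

Adiabatic: TV^(γ−1) = const with γ = 7/5.
T₂ = T₁ (V₁/V₂)^(γ−1) = 317 × (26.4/13.5)^0.4 = 317 × 1.308 = 414.5 K.
W_by = nCᵥ(T₁ − T₂) = (1.9)(20.79)(317 − 414.5) = -3852 J.

W ≈ -3850 J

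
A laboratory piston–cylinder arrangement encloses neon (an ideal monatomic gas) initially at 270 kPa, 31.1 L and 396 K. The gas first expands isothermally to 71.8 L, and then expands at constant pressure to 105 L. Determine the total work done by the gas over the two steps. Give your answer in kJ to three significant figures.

W_total ≈ 10.9 kJ

Step 1 (isothermal): W = P₁V₁ ln(V₂/V₁) = (8397) ln(71.8/31.1) = 7026 J.
After step 1: P = 116.9 kPa, V = 71.8 L, T = 396 K.
Step 2 (isobaric): W = PΔV = (116.9 kPa)(105 − 71.8 L) = 3883 J.
W_total = 7026 + 3883 = 10908 J.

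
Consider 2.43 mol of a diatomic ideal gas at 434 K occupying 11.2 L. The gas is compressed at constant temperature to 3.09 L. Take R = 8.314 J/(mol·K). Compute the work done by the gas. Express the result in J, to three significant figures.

Isothermal: W = nRT ln(V₂/V₁).
W = (2.43)(8.314)(434) × ln(3.09/11.2)
  = 8768 × -1.288
W_by_gas = -11291 J.

W ≈ -11300 J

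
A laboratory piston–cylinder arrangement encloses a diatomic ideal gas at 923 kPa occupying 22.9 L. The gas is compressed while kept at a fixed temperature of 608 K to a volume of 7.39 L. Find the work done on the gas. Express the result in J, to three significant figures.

W ≈ 23900 J

Isothermal: W = nRT ln(V₂/V₁) = P₁V₁ ln(V₂/V₁).
P₁V₁ = (923 kPa)(22.9 L) = 21137 J.
W = 21137 × ln(7.39/22.9) = 21137 × -1.131
W_by_gas = -23906 J; work on gas = −W_by = 23906 J.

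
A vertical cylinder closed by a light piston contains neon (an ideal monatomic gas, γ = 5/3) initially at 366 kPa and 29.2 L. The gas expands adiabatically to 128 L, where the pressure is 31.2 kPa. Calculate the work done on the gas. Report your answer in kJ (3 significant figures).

Adiabatic: W = (P₁V₁ − P₂V₂)/(γ − 1) with γ = 5/3.
P₁V₁ = 10687 J, P₂V₂ = 3994 J.
W = (10687 − 3994) / 0.6667 = 10040 J.
Work on gas = −W_by = -10040 J.

W ≈ -10.0 kJ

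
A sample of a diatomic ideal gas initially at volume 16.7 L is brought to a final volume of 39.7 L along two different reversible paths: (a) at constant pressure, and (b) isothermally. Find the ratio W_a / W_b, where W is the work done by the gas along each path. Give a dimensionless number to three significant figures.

Path (a) isobaric: W = P₁(V₂ − V₁) → W_a/(P₁V₁) = 1.377.
Path (b) isothermal: W = P₁V₁ ln(V₂/V₁) → W_b/(P₁V₁) = 0.8659.
W_a / W_b = 1.377 / 0.8659 = 1.59.

W_a / W_b ≈ 1.59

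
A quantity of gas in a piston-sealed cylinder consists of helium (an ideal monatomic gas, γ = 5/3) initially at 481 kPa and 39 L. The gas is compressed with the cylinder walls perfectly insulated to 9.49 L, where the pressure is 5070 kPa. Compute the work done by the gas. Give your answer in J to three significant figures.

Adiabatic: W = (P₁V₁ − P₂V₂)/(γ − 1) with γ = 5/3.
P₁V₁ = 18759 J, P₂V₂ = 48114 J.
W = (18759 − 48114) / 0.6667 = -44033 J.

W ≈ -44000 J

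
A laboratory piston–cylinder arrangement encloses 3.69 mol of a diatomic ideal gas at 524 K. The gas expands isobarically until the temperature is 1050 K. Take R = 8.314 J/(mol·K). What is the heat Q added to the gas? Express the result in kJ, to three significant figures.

Q ≈ 56.5 kJ

Isobaric: W = nRΔT = (3.69)(8.314)(526) = 16137 J.
ΔU = nCᵥΔT with Cᵥ = 5R/2: ΔU = (3.69)(20.79)(526) = 40342 J.
Q = ΔU + W = 40342 + 16137 = 56479 J.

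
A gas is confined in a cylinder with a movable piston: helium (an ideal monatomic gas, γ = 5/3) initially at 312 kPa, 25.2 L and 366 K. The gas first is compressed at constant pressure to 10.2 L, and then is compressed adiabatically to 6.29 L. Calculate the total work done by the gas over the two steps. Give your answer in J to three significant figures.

Step 1 (isobaric): W = PΔV = (312 kPa)(10.2 − 25.2 L) = -4680 J.
After step 1: P = 312 kPa, V = 10.2 L, T = 148.1 K.
Step 2 (adiabatic): W = (P₁V₁ − P₂V₂)/(γ−1) = (3182 − 4393)/0.667 = -1815 J.
W_total = -4680 − 1815 = -6495 J.

W_total ≈ -6500 J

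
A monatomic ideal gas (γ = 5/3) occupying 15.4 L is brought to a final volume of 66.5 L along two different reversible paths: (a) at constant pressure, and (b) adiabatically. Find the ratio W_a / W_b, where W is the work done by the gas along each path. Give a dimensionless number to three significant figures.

Path (a) isobaric: W = P₁(V₂ − V₁) → W_a/(P₁V₁) = 3.318.
Path (b) adiabatic: W = P₁V₁(1 − (V₁/V₂)^(γ−1))/(γ−1) → W_b/(P₁V₁) = 0.9343.
W_a / W_b = 3.318 / 0.9343 = 3.551.

W_a / W_b ≈ 3.55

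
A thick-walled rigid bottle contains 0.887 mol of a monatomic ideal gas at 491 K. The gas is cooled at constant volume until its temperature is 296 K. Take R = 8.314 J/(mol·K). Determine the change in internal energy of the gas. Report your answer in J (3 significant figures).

ΔU ≈ -2160 J

Constant volume ⇒ W = 0, so Q = ΔU = nCᵥΔT with Cᵥ = 3R/2 = 12.47 J/(mol·K).
ΔU = (0.887)(12.47)(296 − 491) = -2157 J.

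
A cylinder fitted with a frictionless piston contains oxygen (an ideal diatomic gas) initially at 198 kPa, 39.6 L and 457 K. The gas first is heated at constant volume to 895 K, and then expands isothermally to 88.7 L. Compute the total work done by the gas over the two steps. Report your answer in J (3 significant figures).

Step 1 (isochoric): W = 0 (constant volume).
After step 1: P = 387.8 kPa (V unchanged).
Step 2 (isothermal): W = P₁V₁ ln(V₂/V₁) = (15356) ln(88.7/39.6) = 12383 J.
W_total = 0 + 12383 = 12383 J.

W_total ≈ 12400 J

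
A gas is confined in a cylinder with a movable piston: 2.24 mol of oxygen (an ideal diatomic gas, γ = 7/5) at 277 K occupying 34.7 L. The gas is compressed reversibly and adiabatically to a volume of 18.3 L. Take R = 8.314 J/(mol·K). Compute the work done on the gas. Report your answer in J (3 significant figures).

Adiabatic: TV^(γ−1) = const with γ = 7/5.
T₂ = T₁ (V₁/V₂)^(γ−1) = 277 × (34.7/18.3)^0.4 = 277 × 1.292 = 357.8 K.
W_by = nCᵥ(T₁ − T₂) = (2.24)(20.79)(277 − 357.8) = -3762 J.
Work on gas = −W_by = 3762 J.

W ≈ 3760 J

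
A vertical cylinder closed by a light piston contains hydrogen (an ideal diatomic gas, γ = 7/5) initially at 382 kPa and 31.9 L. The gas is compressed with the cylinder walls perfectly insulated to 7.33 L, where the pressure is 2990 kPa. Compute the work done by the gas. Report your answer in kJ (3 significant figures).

W ≈ -24.3 kJ

Adiabatic: W = (P₁V₁ − P₂V₂)/(γ − 1) with γ = 7/5.
P₁V₁ = 12186 J, P₂V₂ = 21917 J.
W = (12186 − 21917) / 0.4 = -24327 J.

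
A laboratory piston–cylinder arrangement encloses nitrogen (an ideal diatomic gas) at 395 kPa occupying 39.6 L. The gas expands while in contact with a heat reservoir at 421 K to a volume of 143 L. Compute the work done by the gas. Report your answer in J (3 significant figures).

W ≈ 20100 J

Isothermal: W = nRT ln(V₂/V₁) = P₁V₁ ln(V₂/V₁).
P₁V₁ = (395 kPa)(39.6 L) = 15642 J.
W = 15642 × ln(143/39.6) = 15642 × 1.284
W_by_gas = 20085 J.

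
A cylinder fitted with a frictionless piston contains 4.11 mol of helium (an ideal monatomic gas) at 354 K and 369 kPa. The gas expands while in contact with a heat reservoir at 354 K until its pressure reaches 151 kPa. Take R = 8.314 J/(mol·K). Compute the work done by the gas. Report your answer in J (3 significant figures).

W ≈ 10800 J

Isothermal process: W = nRT ln(V₂/V₁) = nRT ln(P₁/P₂).
W = (4.11)(8.314)(354) × ln(369/151)
  = 12096 × ln(2.444) = 12096 × 0.8935
W_by_gas = 10808 J.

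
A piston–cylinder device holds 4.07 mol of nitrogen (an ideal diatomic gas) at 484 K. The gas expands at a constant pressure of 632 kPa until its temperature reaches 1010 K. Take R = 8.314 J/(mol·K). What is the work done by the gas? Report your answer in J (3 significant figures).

Isobaric: W = P ΔV = nR ΔT.
W = (4.07)(8.314)(1010 − 484) = 17799 J.

W ≈ 17800 J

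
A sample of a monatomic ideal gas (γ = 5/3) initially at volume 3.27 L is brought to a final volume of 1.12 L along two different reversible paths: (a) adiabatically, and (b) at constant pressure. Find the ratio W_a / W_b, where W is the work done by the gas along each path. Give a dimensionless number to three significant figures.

Path (a) adiabatic: W = P₁V₁(1 − (V₁/V₂)^(γ−1))/(γ−1) → W_a/(P₁V₁) = -1.564.
Path (b) isobaric: W = P₁(V₂ − V₁) → W_b/(P₁V₁) = -0.6575.
W_a / W_b = -1.564 / -0.6575 = 2.379.

W_a / W_b ≈ 2.38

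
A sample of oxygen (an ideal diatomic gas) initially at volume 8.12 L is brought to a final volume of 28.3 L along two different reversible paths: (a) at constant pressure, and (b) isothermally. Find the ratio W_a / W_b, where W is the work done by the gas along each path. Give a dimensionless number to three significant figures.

Path (a) isobaric: W = P₁(V₂ − V₁) → W_a/(P₁V₁) = 2.485.
Path (b) isothermal: W = P₁V₁ ln(V₂/V₁) → W_b/(P₁V₁) = 1.249.
W_a / W_b = 2.485 / 1.249 = 1.991.

W_a / W_b ≈ 1.99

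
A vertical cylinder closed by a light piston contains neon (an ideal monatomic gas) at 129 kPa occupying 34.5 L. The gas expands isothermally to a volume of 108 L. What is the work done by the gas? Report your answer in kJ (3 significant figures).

W ≈ 5.08 kJ

Isothermal: W = nRT ln(V₂/V₁) = P₁V₁ ln(V₂/V₁).
P₁V₁ = (129 kPa)(34.5 L) = 4450 J.
W = 4450 × ln(108/34.5) = 4450 × 1.141
W_by_gas = 5079 J.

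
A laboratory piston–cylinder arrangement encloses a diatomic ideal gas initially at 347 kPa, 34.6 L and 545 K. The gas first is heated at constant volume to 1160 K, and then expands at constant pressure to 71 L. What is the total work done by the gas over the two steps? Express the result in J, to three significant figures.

Step 1 (isochoric): W = 0 (constant volume).
After step 1: P = 738.6 kPa (V unchanged).
Step 2 (isobaric): W = PΔV = (738.6 kPa)(71 − 34.6 L) = 26884 J.
W_total = 0 + 26884 = 26884 J.

W_total ≈ 26900 J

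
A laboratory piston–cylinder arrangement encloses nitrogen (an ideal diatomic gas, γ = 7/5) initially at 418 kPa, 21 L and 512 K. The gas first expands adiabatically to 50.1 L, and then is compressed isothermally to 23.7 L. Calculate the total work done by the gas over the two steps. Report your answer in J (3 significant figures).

Step 1 (adiabatic): W = (P₁V₁ − P₂V₂)/(γ−1) = (8778 − 6199)/0.4 = 6447 J.
After step 1: P = 123.7 kPa, V = 50.1 L, T = 361.6 K.
Step 2 (isothermal): W = P₁V₁ ln(V₂/V₁) = (6199) ln(23.7/50.1) = -4641 J.
W_total = 6447 − 4641 = 1806 J.

W_total ≈ 1810 J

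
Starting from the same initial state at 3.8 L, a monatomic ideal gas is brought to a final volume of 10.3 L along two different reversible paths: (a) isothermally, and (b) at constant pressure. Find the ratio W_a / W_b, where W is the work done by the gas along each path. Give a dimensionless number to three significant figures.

W_a / W_b ≈ 0.583

Path (a) isothermal: W = P₁V₁ ln(V₂/V₁) → W_a/(P₁V₁) = 0.9971.
Path (b) isobaric: W = P₁(V₂ − V₁) → W_b/(P₁V₁) = 1.711.
W_a / W_b = 0.9971 / 1.711 = 0.5829.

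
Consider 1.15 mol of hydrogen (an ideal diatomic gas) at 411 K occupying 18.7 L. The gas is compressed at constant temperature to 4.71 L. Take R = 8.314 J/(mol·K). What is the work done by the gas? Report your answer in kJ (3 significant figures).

Isothermal: W = nRT ln(V₂/V₁).
W = (1.15)(8.314)(411) × ln(4.71/18.7)
  = 3930 × -1.379
W_by_gas = -5418 J.

W ≈ -5.42 kJ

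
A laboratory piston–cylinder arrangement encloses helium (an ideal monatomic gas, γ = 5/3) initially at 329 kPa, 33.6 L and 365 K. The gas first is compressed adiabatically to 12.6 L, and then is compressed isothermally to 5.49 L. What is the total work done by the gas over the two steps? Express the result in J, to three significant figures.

Step 1 (adiabatic): W = (P₁V₁ − P₂V₂)/(γ−1) = (11054 − 21258)/0.667 = -15305 J.
After step 1: P = 1687 kPa, V = 12.6 L, T = 701.9 K.
Step 2 (isothermal): W = P₁V₁ ln(V₂/V₁) = (21258) ln(5.49/12.6) = -17660 J.
W_total = -15305 − 17660 = -32965 J.

W_total ≈ -33000 J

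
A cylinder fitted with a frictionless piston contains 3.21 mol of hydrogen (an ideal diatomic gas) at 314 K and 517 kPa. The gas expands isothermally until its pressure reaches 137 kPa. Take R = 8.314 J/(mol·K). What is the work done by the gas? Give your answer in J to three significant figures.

W ≈ 11100 J

Isothermal process: W = nRT ln(V₂/V₁) = nRT ln(P₁/P₂).
W = (3.21)(8.314)(314) × ln(517/137)
  = 8380 × ln(3.774) = 8380 × 1.328
W_by_gas = 11129 J.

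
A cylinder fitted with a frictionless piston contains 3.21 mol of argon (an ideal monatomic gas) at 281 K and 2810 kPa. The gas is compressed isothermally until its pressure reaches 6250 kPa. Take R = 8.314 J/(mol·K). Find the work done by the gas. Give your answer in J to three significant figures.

Isothermal process: W = nRT ln(V₂/V₁) = nRT ln(P₁/P₂).
W = (3.21)(8.314)(281) × ln(2810/6250)
  = 7499 × ln(0.4496) = 7499 × -0.7994
W_by_gas = -5995 J.

W ≈ -5990 J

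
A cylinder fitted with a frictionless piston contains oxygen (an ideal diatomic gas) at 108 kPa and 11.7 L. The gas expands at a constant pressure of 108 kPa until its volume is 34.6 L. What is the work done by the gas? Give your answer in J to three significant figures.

Isobaric: W = P ΔV.
W = (108 kPa)(34.6 − 11.7 L) = (108)(22.9) = 2473 J.

W ≈ 2470 J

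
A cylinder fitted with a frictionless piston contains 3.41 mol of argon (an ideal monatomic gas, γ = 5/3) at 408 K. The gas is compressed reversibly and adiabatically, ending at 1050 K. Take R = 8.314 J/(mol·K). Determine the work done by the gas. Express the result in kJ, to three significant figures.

Adiabatic ⇒ Q = 0, so W_by = −ΔU = nCᵥ(T₁ − T₂).
Cᵥ = 3R/2 = 12.47 J/(mol·K).
W = (3.41)(12.47)(408 − 1050) = -27302 J.

W ≈ -27.3 kJ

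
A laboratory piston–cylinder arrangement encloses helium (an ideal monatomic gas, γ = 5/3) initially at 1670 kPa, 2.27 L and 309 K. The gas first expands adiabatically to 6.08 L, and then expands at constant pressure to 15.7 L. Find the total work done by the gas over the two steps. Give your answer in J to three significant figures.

W_total ≈ 5850 J

Step 1 (adiabatic): W = (P₁V₁ − P₂V₂)/(γ−1) = (3791 − 1966)/0.667 = 2738 J.
After step 1: P = 323.3 kPa, V = 6.08 L, T = 160.2 K.
Step 2 (isobaric): W = PΔV = (323.3 kPa)(15.7 − 6.08 L) = 3110 J.
W_total = 2738 + 3110 = 5848 J.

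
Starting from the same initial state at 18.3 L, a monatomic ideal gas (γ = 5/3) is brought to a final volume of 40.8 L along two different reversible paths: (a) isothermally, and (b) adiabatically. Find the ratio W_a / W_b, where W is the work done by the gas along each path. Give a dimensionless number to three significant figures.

W_a / W_b ≈ 1.29

Path (a) isothermal: W = P₁V₁ ln(V₂/V₁) → W_a/(P₁V₁) = 0.8018.
Path (b) adiabatic: W = P₁V₁(1 − (V₁/V₂)^(γ−1))/(γ−1) → W_b/(P₁V₁) = 0.6211.
W_a / W_b = 0.8018 / 0.6211 = 1.291.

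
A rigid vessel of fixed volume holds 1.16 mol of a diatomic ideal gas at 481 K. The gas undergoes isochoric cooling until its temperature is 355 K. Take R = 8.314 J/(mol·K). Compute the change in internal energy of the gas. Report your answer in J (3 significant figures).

Constant volume ⇒ W = 0, so Q = ΔU = nCᵥΔT with Cᵥ = 5R/2 = 20.79 J/(mol·K).
ΔU = (1.16)(20.79)(355 − 481) = -3038 J.

ΔU ≈ -3040 J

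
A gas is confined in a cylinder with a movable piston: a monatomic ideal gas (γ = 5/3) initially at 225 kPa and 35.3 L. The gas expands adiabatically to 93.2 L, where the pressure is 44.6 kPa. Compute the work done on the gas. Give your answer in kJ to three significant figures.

W ≈ -5.68 kJ

Adiabatic: W = (P₁V₁ − P₂V₂)/(γ − 1) with γ = 5/3.
P₁V₁ = 7942 J, P₂V₂ = 4157 J.
W = (7942 − 4157) / 0.6667 = 5679 J.
Work on gas = −W_by = -5679 J.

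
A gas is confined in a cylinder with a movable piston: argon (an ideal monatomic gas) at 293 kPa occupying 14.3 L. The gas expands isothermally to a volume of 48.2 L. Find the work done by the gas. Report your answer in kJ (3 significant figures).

W ≈ 5.09 kJ

Isothermal: W = nRT ln(V₂/V₁) = P₁V₁ ln(V₂/V₁).
P₁V₁ = (293 kPa)(14.3 L) = 4190 J.
W = 4190 × ln(48.2/14.3) = 4190 × 1.215
W_by_gas = 5091 J.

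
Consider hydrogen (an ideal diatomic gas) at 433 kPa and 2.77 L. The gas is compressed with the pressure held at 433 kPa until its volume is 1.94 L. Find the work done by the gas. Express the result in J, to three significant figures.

Isobaric: W = P ΔV.
W = (433 kPa)(1.94 − 2.77 L) = (433)(-0.83) = -359.4 J.

W ≈ -359 J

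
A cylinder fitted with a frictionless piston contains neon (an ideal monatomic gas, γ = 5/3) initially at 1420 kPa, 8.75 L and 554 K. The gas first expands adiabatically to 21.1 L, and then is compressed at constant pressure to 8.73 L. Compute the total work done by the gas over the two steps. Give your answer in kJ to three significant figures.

W_total ≈ 4.22 kJ

Step 1 (adiabatic): W = (P₁V₁ − P₂V₂)/(γ−1) = (12425 − 6910)/0.667 = 8273 J.
After step 1: P = 327.5 kPa, V = 21.1 L, T = 308.1 K.
Step 2 (isobaric): W = PΔV = (327.5 kPa)(8.73 − 21.1 L) = -4051 J.
W_total = 8273 − 4051 = 4223 J.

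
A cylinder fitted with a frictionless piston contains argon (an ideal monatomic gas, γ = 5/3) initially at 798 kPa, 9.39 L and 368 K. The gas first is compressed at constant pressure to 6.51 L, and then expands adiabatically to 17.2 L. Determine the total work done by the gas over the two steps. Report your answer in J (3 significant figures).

Step 1 (isobaric): W = PΔV = (798 kPa)(6.51 − 9.39 L) = -2298 J.
After step 1: P = 798 kPa, V = 6.51 L, T = 255.1 K.
Step 2 (adiabatic): W = (P₁V₁ − P₂V₂)/(γ−1) = (5195 − 2718)/0.667 = 3715 J.
W_total = -2298 + 3715 = 1417 J.

W_total ≈ 1420 J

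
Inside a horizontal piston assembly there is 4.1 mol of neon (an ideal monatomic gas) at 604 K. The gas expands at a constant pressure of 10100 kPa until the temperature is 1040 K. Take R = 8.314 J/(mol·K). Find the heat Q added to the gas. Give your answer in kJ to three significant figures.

Isobaric: W = nRΔT = (4.1)(8.314)(436) = 14862 J.
ΔU = nCᵥΔT with Cᵥ = 3R/2: ΔU = (4.1)(12.47)(436) = 22293 J.
Q = ΔU + W = 22293 + 14862 = 37155 J.

Q ≈ 37.2 kJ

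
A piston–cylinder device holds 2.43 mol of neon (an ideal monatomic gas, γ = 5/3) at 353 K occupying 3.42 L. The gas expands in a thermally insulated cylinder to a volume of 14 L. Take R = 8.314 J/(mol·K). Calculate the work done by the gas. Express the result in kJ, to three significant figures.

W ≈ 6.52 kJ

Adiabatic: TV^(γ−1) = const with γ = 5/3.
T₂ = T₁ (V₁/V₂)^(γ−1) = 353 × (3.42/14)^0.667 = 353 × 0.3908 = 137.9 K.
W_by = nCᵥ(T₁ − T₂) = (2.43)(12.47)(353 − 137.9) = 6517 J.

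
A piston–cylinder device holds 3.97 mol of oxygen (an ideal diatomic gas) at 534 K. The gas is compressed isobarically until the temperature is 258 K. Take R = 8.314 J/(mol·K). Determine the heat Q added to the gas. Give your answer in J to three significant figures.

Isobaric: W = nRΔT = (3.97)(8.314)(-276) = -9110 J.
ΔU = nCᵥΔT with Cᵥ = 5R/2: ΔU = (3.97)(20.79)(-276) = -22775 J.
Q = ΔU + W = -22775 − 9110 = -31884 J.

Q ≈ -31900 J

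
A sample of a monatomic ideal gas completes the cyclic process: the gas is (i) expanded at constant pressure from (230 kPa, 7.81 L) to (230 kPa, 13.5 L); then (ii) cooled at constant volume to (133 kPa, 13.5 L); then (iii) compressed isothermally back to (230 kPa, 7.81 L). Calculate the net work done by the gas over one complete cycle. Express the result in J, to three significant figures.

W_net ≈ 326 J

Leg (i): W = PΔV = (230)(13.5 − 7.81) = 1309 J.
Leg (ii): W = 0.
Leg (iii): W = PᵢVᵢ ln(V_f/Vᵢ) = (1796) ln(7.81/13.5) = -982.6 J.
W_net = 1309 − 982.6 = 326.1 J.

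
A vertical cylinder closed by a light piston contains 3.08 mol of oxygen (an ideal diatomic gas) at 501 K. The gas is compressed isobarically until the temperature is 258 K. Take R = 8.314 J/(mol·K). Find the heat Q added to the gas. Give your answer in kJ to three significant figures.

Q ≈ -21.8 kJ

Isobaric: W = nRΔT = (3.08)(8.314)(-243) = -6223 J.
ΔU = nCᵥΔT with Cᵥ = 5R/2: ΔU = (3.08)(20.79)(-243) = -15556 J.
Q = ΔU + W = -15556 − 6223 = -21779 J.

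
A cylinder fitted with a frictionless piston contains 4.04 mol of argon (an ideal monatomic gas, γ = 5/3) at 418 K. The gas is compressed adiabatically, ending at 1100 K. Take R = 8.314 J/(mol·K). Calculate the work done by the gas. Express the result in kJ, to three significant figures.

Adiabatic ⇒ Q = 0, so W_by = −ΔU = nCᵥ(T₁ − T₂).
Cᵥ = 3R/2 = 12.47 J/(mol·K).
W = (4.04)(12.47)(418 − 1100) = -34361 J.

W ≈ -34.4 kJ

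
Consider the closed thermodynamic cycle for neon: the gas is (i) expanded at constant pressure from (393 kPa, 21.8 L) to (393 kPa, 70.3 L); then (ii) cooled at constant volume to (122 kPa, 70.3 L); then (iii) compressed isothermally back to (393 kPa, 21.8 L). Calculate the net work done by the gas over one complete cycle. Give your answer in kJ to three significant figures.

W_net ≈ 9.02 kJ

Leg (i): W = PΔV = (393)(70.3 − 21.8) = 19060 J.
Leg (ii): W = 0.
Leg (iii): W = PᵢVᵢ ln(V_f/Vᵢ) = (8577) ln(21.8/70.3) = -10042 J.
W_net = 19060 − 10042 = 9018 J.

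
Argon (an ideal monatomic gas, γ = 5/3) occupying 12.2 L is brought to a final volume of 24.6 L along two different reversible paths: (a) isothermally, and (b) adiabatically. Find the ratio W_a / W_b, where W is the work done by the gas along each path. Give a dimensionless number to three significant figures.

W_a / W_b ≈ 1.25

Path (a) isothermal: W = P₁V₁ ln(V₂/V₁) → W_a/(P₁V₁) = 0.7013.
Path (b) adiabatic: W = P₁V₁(1 − (V₁/V₂)^(γ−1))/(γ−1) → W_b/(P₁V₁) = 0.5602.
W_a / W_b = 0.7013 / 0.5602 = 1.252.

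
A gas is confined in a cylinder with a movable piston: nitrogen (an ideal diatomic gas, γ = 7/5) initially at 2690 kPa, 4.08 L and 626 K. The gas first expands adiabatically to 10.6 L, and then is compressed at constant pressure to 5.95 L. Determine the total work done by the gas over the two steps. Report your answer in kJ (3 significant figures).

W_total ≈ 5.42 kJ

Step 1 (adiabatic): W = (P₁V₁ − P₂V₂)/(γ−1) = (10975 − 7491)/0.4 = 8710 J.
After step 1: P = 706.7 kPa, V = 10.6 L, T = 427.3 K.
Step 2 (isobaric): W = PΔV = (706.7 kPa)(5.95 − 10.6 L) = -3286 J.
W_total = 8710 − 3286 = 5424 J.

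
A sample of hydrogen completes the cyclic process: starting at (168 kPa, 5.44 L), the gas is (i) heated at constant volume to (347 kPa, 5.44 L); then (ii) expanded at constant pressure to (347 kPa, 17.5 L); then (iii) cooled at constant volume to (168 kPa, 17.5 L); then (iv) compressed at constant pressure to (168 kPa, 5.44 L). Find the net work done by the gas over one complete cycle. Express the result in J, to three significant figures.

Constant-volume legs do no work.
W(ii) = (347)(17.5 − 5.44) = 4185 J; W(iv) = (168)(5.44 − 17.5) = -2026 J.
W_net = 4185 − 2026 = 2159 J (the clockwise enclosed area).

W_net ≈ 2160 J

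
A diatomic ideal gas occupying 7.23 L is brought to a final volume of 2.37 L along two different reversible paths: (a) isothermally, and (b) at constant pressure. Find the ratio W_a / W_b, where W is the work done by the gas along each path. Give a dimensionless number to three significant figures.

W_a / W_b ≈ 1.66

Path (a) isothermal: W = P₁V₁ ln(V₂/V₁) → W_a/(P₁V₁) = -1.115.
Path (b) isobaric: W = P₁(V₂ − V₁) → W_b/(P₁V₁) = -0.6722.
W_a / W_b = -1.115 / -0.6722 = 1.659.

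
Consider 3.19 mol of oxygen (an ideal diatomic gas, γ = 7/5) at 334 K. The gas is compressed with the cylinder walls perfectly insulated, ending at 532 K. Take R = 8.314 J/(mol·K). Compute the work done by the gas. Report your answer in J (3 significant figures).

W ≈ -13100 J

Adiabatic ⇒ Q = 0, so W_by = −ΔU = nCᵥ(T₁ − T₂).
Cᵥ = 5R/2 = 20.79 J/(mol·K).
W = (3.19)(20.79)(334 − 532) = -13128 J.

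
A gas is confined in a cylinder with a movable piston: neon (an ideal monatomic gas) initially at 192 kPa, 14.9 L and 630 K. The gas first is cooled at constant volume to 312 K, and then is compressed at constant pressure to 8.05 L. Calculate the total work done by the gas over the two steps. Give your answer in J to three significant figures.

Step 1 (isochoric): W = 0 (constant volume).
After step 1: P = 95.09 kPa (V unchanged).
Step 2 (isobaric): W = PΔV = (95.09 kPa)(8.05 − 14.9 L) = -651.3 J.
W_total = 0 − 651.3 = -651.3 J.

W_total ≈ -651 J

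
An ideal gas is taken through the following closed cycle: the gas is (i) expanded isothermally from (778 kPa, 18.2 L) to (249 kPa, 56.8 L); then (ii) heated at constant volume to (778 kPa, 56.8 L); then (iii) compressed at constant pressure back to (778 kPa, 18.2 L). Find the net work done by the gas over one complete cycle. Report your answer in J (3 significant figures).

W_net ≈ -13900 J

Leg (i): W = PᵢVᵢ ln(V_f/Vᵢ) = (14160) ln(56.8/18.2) = 16115 J.
Leg (ii): W = 0.
Leg (iii): W = PΔV = (778)(18.2 − 56.8) = -30031 J.
W_net = 16115 − 30031 = -13916 J.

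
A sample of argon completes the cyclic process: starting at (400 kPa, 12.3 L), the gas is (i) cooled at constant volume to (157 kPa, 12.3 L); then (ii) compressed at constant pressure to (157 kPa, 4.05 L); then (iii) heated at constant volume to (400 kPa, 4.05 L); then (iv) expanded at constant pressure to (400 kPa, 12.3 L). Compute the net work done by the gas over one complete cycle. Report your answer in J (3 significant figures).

Constant-volume legs do no work.
W(ii) = (157)(4.05 − 12.3) = -1295 J; W(iv) = (400)(12.3 − 4.05) = 3300 J.
W_net = -1295 + 3300 = 2005 J (the clockwise enclosed area).

W_net ≈ 2000 J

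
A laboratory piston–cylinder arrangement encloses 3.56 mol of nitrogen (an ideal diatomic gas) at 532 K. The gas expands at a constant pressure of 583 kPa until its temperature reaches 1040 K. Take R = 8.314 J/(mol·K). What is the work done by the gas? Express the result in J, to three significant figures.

W ≈ 15000 J

Isobaric: W = P ΔV = nR ΔT.
W = (3.56)(8.314)(1040 − 532) = 15036 J.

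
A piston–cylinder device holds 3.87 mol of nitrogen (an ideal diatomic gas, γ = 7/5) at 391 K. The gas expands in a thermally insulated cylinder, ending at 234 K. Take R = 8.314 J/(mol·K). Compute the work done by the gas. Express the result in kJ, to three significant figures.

Adiabatic ⇒ Q = 0, so W_by = −ΔU = nCᵥ(T₁ − T₂).
Cᵥ = 5R/2 = 20.79 J/(mol·K).
W = (3.87)(20.79)(391 − 234) = 12629 J.

W ≈ 12.6 kJ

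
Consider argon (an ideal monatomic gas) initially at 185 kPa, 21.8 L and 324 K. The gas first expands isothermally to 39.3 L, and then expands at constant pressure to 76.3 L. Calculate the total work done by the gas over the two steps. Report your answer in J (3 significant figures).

Step 1 (isothermal): W = P₁V₁ ln(V₂/V₁) = (4033) ln(39.3/21.8) = 2377 J.
After step 1: P = 102.6 kPa, V = 39.3 L, T = 324 K.
Step 2 (isobaric): W = PΔV = (102.6 kPa)(76.3 − 39.3 L) = 3797 J.
W_total = 2377 + 3797 = 6174 J.

W_total ≈ 6170 J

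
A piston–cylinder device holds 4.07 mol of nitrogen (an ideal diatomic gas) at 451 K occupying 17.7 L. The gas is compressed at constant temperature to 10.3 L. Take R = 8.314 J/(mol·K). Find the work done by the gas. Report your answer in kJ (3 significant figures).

W ≈ -8.26 kJ

Isothermal: W = nRT ln(V₂/V₁).
W = (4.07)(8.314)(451) × ln(10.3/17.7)
  = 15261 × -0.5414
W_by_gas = -8263 J.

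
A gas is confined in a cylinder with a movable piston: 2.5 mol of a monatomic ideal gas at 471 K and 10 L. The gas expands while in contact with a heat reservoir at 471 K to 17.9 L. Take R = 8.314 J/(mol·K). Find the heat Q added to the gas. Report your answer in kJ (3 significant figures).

Q ≈ 5.70 kJ

Isothermal ⇒ ΔU = 0, so Q = W = nRT ln(V₂/V₁).
Q = (2.5)(8.314)(471) ln(17.9/10) = 9790 × 0.5822 = 5700 J.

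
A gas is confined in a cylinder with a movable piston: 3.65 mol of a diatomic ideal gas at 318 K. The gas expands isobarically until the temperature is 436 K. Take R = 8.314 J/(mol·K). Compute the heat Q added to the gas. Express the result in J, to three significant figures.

Isobaric: W = nRΔT = (3.65)(8.314)(118) = 3581 J.
ΔU = nCᵥΔT with Cᵥ = 5R/2: ΔU = (3.65)(20.79)(118) = 8952 J.
Q = ΔU + W = 8952 + 3581 = 12533 J.

Q ≈ 12500 J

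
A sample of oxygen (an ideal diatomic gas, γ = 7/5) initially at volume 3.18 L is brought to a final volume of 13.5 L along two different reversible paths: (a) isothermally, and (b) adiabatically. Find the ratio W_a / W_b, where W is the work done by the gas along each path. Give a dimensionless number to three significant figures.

W_a / W_b ≈ 1.32

Path (a) isothermal: W = P₁V₁ ln(V₂/V₁) → W_a/(P₁V₁) = 1.446.
Path (b) adiabatic: W = P₁V₁(1 − (V₁/V₂)^(γ−1))/(γ−1) → W_b/(P₁V₁) = 1.098.
W_a / W_b = 1.446 / 1.098 = 1.317.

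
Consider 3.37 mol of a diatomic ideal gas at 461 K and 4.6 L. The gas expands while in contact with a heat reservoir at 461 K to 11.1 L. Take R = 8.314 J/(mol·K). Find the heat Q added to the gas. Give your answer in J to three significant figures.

Isothermal ⇒ ΔU = 0, so Q = W = nRT ln(V₂/V₁).
Q = (3.37)(8.314)(461) ln(11.1/4.6) = 12916 × 0.8809 = 11378 J.

Q ≈ 11400 J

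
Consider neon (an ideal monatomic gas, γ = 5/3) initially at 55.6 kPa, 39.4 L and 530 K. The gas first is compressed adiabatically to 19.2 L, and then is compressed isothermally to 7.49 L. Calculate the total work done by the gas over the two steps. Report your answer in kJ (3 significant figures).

W_total ≈ -5.35 kJ

Step 1 (adiabatic): W = (P₁V₁ − P₂V₂)/(γ−1) = (2191 − 3538)/0.667 = -2020 J.
After step 1: P = 184.2 kPa, V = 19.2 L, T = 855.9 K.
Step 2 (isothermal): W = P₁V₁ ln(V₂/V₁) = (3538) ln(7.49/19.2) = -3330 J.
W_total = -2020 − 3330 = -5350 J.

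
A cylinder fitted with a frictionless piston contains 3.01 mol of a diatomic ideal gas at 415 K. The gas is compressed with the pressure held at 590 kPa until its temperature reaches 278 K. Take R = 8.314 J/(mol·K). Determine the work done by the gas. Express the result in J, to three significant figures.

Isobaric: W = P ΔV = nR ΔT.
W = (3.01)(8.314)(278 − 415) = -3428 J.

W ≈ -3430 J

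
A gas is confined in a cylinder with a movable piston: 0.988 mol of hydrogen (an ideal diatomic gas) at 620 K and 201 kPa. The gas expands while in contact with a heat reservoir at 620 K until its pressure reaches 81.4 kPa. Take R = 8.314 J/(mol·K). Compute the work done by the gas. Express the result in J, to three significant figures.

Isothermal process: W = nRT ln(V₂/V₁) = nRT ln(P₁/P₂).
W = (0.988)(8.314)(620) × ln(201/81.4)
  = 5093 × ln(2.469) = 5093 × 0.9039
W_by_gas = 4604 J.

W ≈ 4600 J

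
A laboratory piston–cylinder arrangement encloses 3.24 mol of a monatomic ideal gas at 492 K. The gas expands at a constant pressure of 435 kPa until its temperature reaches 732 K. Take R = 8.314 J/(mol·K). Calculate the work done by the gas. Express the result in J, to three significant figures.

W ≈ 6460 J

Isobaric: W = P ΔV = nR ΔT.
W = (3.24)(8.314)(732 − 492) = 6465 J.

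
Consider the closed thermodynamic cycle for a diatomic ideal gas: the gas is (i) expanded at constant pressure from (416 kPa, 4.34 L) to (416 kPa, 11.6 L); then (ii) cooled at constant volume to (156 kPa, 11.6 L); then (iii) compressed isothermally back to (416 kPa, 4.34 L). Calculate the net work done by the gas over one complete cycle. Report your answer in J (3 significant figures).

W_net ≈ 1240 J

Leg (i): W = PΔV = (416)(11.6 − 4.34) = 3020 J.
Leg (ii): W = 0.
Leg (iii): W = PᵢVᵢ ln(V_f/Vᵢ) = (1810) ln(4.34/11.6) = -1779 J.
W_net = 3020 − 1779 = 1241 J.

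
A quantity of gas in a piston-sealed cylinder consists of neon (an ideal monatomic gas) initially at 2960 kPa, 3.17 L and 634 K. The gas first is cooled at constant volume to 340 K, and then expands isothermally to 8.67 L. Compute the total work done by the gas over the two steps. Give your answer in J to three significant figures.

W_total ≈ 5060 J

Step 1 (isochoric): W = 0 (constant volume).
After step 1: P = 1587 kPa (V unchanged).
Step 2 (isothermal): W = P₁V₁ ln(V₂/V₁) = (5032) ln(8.67/3.17) = 5063 J.
W_total = 0 + 5063 = 5063 J.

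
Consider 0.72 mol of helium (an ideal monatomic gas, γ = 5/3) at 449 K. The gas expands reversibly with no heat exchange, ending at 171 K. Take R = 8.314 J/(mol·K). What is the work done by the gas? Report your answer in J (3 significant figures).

W ≈ 2500 J

Adiabatic ⇒ Q = 0, so W_by = −ΔU = nCᵥ(T₁ − T₂).
Cᵥ = 3R/2 = 12.47 J/(mol·K).
W = (0.72)(12.47)(449 − 171) = 2496 J.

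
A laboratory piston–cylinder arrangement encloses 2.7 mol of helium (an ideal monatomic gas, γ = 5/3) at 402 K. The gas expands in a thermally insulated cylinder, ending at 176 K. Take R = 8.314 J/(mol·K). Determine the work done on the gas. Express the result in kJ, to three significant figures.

Adiabatic ⇒ Q = 0, so W_by = −ΔU = nCᵥ(T₁ − T₂).
Cᵥ = 3R/2 = 12.47 J/(mol·K).
W = (2.7)(12.47)(402 − 176) = 7610 J.
Work on gas = −W_by = -7610 J.

W ≈ -7.61 kJ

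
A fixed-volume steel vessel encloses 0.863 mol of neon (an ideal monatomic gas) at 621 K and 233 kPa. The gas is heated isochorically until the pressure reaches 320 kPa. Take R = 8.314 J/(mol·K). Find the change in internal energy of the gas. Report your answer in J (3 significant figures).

Constant volume ⇒ W = 0, so Q = ΔU = nCᵥΔT with Cᵥ = 3R/2 = 12.47 J/(mol·K).
At constant V, T₂/T₁ = P₂/P₁ ⇒ ΔT = T₁(P₂/P₁ − 1) = 621·(320/233 − 1) = 231.9 K.
ΔU = (0.863)(12.47)(231.9) = 2496 J.

ΔU ≈ 2500 J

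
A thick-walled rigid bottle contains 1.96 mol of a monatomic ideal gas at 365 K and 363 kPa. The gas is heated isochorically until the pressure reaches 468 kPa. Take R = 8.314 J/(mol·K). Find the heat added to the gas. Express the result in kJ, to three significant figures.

Constant volume ⇒ W = 0, so Q = ΔU = nCᵥΔT with Cᵥ = 3R/2 = 12.47 J/(mol·K).
At constant V, T₂/T₁ = P₂/P₁ ⇒ ΔT = T₁(P₂/P₁ − 1) = 365·(468/363 − 1) = 105.6 K.
ΔU = (1.96)(12.47)(105.6) = 2581 J.

Q ≈ 2.58 kJ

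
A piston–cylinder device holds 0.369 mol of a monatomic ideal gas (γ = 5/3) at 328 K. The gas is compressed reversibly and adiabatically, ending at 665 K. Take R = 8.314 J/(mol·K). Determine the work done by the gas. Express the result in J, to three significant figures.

Adiabatic ⇒ Q = 0, so W_by = −ΔU = nCᵥ(T₁ − T₂).
Cᵥ = 3R/2 = 12.47 J/(mol·K).
W = (0.369)(12.47)(328 − 665) = -1551 J.

W ≈ -1550 J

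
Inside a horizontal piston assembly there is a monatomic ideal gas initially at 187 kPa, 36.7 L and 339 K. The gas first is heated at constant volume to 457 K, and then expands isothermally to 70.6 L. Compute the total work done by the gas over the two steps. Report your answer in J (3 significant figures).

W_total ≈ 6050 J

Step 1 (isochoric): W = 0 (constant volume).
After step 1: P = 252.1 kPa (V unchanged).
Step 2 (isothermal): W = P₁V₁ ln(V₂/V₁) = (9252) ln(70.6/36.7) = 6053 J.
W_total = 0 + 6053 = 6053 J.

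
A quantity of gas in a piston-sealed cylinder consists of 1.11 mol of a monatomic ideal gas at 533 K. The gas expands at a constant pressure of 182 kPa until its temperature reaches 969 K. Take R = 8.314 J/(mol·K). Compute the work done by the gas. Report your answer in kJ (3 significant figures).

Isobaric: W = P ΔV = nR ΔT.
W = (1.11)(8.314)(969 − 533) = 4024 J.

W ≈ 4.02 kJ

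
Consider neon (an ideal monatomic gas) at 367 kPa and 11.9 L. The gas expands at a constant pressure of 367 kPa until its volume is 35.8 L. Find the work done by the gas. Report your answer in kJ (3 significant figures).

Isobaric: W = P ΔV.
W = (367 kPa)(35.8 − 11.9 L) = (367)(23.9) = 8771 J.

W ≈ 8.77 kJ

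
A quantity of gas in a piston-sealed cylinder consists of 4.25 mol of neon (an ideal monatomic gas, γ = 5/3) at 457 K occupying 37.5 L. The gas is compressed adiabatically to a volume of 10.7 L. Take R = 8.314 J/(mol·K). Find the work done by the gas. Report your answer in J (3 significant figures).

Adiabatic: TV^(γ−1) = const with γ = 5/3.
T₂ = T₁ (V₁/V₂)^(γ−1) = 457 × (37.5/10.7)^0.667 = 457 × 2.307 = 1054 K.
W_by = nCᵥ(T₁ − T₂) = (4.25)(12.47)(457 − 1054) = -31664 J.

W ≈ -31700 J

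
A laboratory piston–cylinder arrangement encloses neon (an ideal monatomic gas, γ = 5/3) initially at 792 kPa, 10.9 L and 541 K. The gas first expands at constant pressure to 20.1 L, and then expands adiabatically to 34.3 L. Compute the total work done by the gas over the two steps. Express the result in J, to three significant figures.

Step 1 (isobaric): W = PΔV = (792 kPa)(20.1 − 10.9 L) = 7286 J.
After step 1: P = 792 kPa, V = 20.1 L, T = 997.6 K.
Step 2 (adiabatic): W = (P₁V₁ − P₂V₂)/(γ−1) = (15919 − 11148)/0.667 = 7157 J.
W_total = 7286 + 7157 = 14443 J.

W_total ≈ 14400 J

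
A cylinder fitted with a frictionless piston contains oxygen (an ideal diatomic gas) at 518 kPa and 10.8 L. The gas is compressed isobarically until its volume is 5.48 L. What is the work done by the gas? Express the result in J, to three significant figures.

W ≈ -2760 J

Isobaric: W = P ΔV.
W = (518 kPa)(5.48 − 10.8 L) = (518)(-5.32) = -2756 J.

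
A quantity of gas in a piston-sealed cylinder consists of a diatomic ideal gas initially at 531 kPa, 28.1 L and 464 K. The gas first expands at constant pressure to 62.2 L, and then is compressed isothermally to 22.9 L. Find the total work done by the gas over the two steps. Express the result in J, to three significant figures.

Step 1 (isobaric): W = PΔV = (531 kPa)(62.2 − 28.1 L) = 18107 J.
After step 1: P = 531 kPa, V = 62.2 L, T = 1027 K.
Step 2 (isothermal): W = P₁V₁ ln(V₂/V₁) = (33028) ln(22.9/62.2) = -33002 J.
W_total = 18107 − 33002 = -14895 J.

W_total ≈ -14900 J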